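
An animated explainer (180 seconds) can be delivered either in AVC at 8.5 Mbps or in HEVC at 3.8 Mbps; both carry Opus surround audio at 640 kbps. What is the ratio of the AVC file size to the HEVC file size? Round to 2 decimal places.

2.06

Audio: 640 kbps = 0.640 Mbps.
AVC: 9.140 Mbps × 180 s = 1645.2 Mb = 205.650 MB.
HEVC: 4.440 Mbps × 180 s = 799.2 Mb = 99.900 MB.
Ratio: 205.650 / 99.900 = 2.059.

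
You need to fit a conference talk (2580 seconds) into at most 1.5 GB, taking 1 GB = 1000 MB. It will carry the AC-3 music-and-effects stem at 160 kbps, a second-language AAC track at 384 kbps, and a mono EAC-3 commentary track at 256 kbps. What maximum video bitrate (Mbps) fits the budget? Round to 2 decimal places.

Budget: 1.5 GB = 12000.0 Mb.
Total bitrate budget: 12000.0 Mb / 2580 s = 4.651 Mbps.
Audio total: 160 + 384 + 256 = 800 kbps = 0.800 Mbps.
Video: 4.651 − 0.800 = 3.851 Mbps.

3.85 Mbps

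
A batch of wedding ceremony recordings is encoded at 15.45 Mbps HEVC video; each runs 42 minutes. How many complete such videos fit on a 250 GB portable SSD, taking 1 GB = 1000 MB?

42 min = 2520 s
Per item: 15.450 Mbps × 2520 s = 38,934 Mb = 4,867 MB.
Capacity: 250 GB = 2,000,000 Mb; 51.37 items → 51 complete.

51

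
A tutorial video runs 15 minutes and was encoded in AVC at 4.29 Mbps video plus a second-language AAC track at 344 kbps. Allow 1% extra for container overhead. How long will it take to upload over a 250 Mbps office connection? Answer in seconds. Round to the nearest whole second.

15 min = 900 s
Audio: 344 kbps = 0.344 Mbps.
Total bitrate: 4.634 Mbps.
File: 4.634 Mbps × 900 s = 4170.6 Mb.
With 1% container overhead: ×1.01. → 4212.3 Mb.
At 250 Mbps: 4212.3 / 250 = 16.8 s ≈ 16.8 seconds.

17 seconds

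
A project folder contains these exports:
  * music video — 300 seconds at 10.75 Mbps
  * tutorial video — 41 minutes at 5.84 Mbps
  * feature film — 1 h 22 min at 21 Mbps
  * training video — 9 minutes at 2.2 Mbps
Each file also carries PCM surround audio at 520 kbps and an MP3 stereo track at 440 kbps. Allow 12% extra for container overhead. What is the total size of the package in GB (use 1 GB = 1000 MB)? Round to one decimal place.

Audio total: 520 + 440 = 960 kbps = 0.960 Mbps.
music video: 11.710 Mbps × 300 s × 1.12 = 3934.6 Mb
tutorial video: 6.800 Mbps × 2460 s × 1.12 = 18735.4 Mb
feature film: 21.960 Mbps × 4920 s × 1.12 = 121008.4 Mb
training video: 3.160 Mbps × 540 s × 1.12 = 1911.2 Mb
Total: 145589.5 Mb = 18198.7 MB.
= 18.20 GB.

18.2 GB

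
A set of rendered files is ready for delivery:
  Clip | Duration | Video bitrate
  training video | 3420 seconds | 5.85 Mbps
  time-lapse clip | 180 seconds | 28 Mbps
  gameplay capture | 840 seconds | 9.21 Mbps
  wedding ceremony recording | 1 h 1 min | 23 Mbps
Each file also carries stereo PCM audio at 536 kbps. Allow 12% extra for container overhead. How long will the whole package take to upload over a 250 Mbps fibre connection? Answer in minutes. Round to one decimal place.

Audio: 536 kbps = 0.536 Mbps.
training video: 6.386 Mbps × 3420 s × 1.12 = 24460.9 Mb
time-lapse clip: 28.536 Mbps × 180 s × 1.12 = 5752.9 Mb
gameplay capture: 9.746 Mbps × 840 s × 1.12 = 9169.0 Mb
wedding ceremony recording: 23.536 Mbps × 3660 s × 1.12 = 96478.8 Mb
Total: 135861.6 Mb = 16982.7 MB.
At 250 Mbps: 135861.6 / 250 = 543 s ≈ 9.06 minutes.

9.1 minutes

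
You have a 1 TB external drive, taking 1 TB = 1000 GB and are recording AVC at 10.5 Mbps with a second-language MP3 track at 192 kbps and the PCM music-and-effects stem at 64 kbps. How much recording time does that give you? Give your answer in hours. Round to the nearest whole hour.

207 hours

Audio total: 192 + 64 = 256 kbps = 0.256 Mbps.
Total bitrate: 10.5 + 0.256 = 10.756 Mbps.
Capacity: 1 TB = 8,000,000 Mb.
Recording time: 8,000,000 / 10.756 = 743,771 s ≈ 207 hours.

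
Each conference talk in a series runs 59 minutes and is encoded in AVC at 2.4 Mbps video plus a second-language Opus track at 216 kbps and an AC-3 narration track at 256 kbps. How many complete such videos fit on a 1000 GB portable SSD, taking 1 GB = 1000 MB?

786

59 min = 3540 s
Audio total: 216 + 256 = 472 kbps = 0.472 Mbps.
Total bitrate: 2.872 Mbps.
Per item: 2.872 Mbps × 3540 s = 10,167 Mb = 1,271 MB.
Capacity: 1000 GB = 8,000,000 Mb; 786.87 items → 786 complete.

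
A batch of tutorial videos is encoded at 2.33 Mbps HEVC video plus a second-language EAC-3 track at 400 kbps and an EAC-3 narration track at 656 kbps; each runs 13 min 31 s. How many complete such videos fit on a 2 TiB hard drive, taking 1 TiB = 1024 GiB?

13 min 31 s = 811 s
Audio total: 400 + 656 = 1056 kbps = 1.056 Mbps.
Total bitrate: 3.386 Mbps.
Per item: 3.386 Mbps × 811 s = 2,746 Mb = 343.3 MB.
Capacity: 2 TiB = 17,592,186 Mb; 6406.37 items → 6406 complete.

6406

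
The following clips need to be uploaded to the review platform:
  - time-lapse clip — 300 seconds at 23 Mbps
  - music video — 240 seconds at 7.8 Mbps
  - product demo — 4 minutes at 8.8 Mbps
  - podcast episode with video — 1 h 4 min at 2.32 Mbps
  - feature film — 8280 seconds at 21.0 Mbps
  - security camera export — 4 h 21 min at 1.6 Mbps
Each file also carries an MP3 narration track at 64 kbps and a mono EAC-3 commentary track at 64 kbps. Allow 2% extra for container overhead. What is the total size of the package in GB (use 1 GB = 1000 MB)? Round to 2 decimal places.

28.35 GB

Audio total: 64 + 64 = 128 kbps = 0.128 Mbps.
time-lapse clip: 23.128 Mbps × 300 s × 1.02 = 7077.2 Mb
music video: 7.928 Mbps × 240 s × 1.02 = 1940.8 Mb
product demo: 8.928 Mbps × 240 s × 1.02 = 2185.6 Mb
podcast episode with video: 2.448 Mbps × 3840 s × 1.02 = 9588.3 Mb
feature film: 21.128 Mbps × 8280 s × 1.02 = 178438.6 Mb
security camera export: 1.728 Mbps × 15660 s × 1.02 = 27601.7 Mb
Total: 226832.2 Mb = 28354.0 MB.
= 28.35 GB.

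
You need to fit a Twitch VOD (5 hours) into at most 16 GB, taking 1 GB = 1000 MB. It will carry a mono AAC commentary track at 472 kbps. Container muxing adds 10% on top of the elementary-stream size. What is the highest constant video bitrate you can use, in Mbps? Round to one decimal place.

Budget: 16 GB = 128000.0 Mb.
Stream payload after overhead: 128000.0 / 1.10 = 116363.6 Mb.
5 h = 18000 s
Total bitrate budget: 116363.6 Mb / 18000 s = 6.465 Mbps.
Audio: 472 kbps = 0.472 Mbps.
Video: 6.465 − 0.472 = 5.993 Mbps.

6.0 Mbps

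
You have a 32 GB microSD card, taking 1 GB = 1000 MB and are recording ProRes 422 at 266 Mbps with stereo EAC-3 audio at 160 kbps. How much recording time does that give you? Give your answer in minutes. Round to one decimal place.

Audio: 160 kbps = 0.160 Mbps.
Total bitrate: 266 + 0.160 = 266.160 Mbps.
Capacity: 32 GB = 256,000 Mb.
Recording time: 256,000 / 266.160 = 961.8 s ≈ 16.0 minutes.

16.0 minutes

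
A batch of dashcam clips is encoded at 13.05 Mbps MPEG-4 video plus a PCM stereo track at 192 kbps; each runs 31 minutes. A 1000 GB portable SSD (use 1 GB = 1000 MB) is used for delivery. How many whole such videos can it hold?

31 min = 1860 s
Audio: 192 kbps = 0.192 Mbps.
Total bitrate: 13.242 Mbps.
Per item: 13.242 Mbps × 1860 s = 24,630 Mb = 3,079 MB.
Capacity: 1000 GB = 8,000,000 Mb; 324.81 items → 324 complete.

324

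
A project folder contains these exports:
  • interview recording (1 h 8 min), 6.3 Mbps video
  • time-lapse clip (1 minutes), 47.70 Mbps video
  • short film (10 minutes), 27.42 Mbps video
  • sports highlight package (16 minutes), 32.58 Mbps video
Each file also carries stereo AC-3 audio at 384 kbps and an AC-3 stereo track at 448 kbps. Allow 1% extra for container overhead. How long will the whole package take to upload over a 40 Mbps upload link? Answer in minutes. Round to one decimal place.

34.1 minutes

Audio total: 384 + 448 = 832 kbps = 0.832 Mbps.
interview recording: 7.132 Mbps × 4080 s × 1.01 = 29389.5 Mb
time-lapse clip: 48.532 Mbps × 60 s × 1.01 = 2941.0 Mb
short film: 28.252 Mbps × 600 s × 1.01 = 17120.7 Mb
sports highlight package: 33.412 Mbps × 960 s × 1.01 = 32396.3 Mb
Total: 81847.6 Mb = 10230.9 MB.
At 40 Mbps: 81847.6 / 40 = 2046 s ≈ 34.1 minutes.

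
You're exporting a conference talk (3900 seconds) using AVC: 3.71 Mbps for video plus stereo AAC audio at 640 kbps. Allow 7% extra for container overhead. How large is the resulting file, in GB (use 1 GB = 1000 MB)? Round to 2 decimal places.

Audio: 640 kbps = 0.640 Mbps.
Total bitrate: 3.71 + 0.640 = 4.350 Mbps.
Stream data: 4.350 Mbps × 3900 s = 16965.0 Mb.
With 7% container overhead: ×1.07.
18,153 Mb ÷ 8 = 2,269 MB → 2.269 GB.

2.27 GB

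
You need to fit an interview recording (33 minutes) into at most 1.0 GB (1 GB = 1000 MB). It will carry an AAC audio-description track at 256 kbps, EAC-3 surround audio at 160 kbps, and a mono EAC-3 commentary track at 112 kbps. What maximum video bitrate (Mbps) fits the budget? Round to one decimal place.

Budget: 1.0 GB = 8000.0 Mb.
33 min = 1980 s
Total bitrate budget: 8000.0 Mb / 1980 s = 4.040 Mbps.
Audio total: 256 + 160 + 112 = 528 kbps = 0.528 Mbps.
Video: 4.040 − 0.528 = 3.512 Mbps.

3.5 Mbps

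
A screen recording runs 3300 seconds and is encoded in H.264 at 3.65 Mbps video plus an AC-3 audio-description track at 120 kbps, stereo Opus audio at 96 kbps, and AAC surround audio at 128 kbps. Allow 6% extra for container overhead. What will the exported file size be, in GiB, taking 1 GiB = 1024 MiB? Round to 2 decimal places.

Audio total: 120 + 96 + 128 = 344 kbps = 0.344 Mbps.
Total bitrate: 3.65 + 0.344 = 3.994 Mbps.
Stream data: 3.994 Mbps × 3300 s = 13180.2 Mb.
With 6% container overhead: ×1.06.
13,971 Mb = 1,746,376,500 bytes ÷ 1,073,741,824 = 1.626 GiB.

1.63 GiB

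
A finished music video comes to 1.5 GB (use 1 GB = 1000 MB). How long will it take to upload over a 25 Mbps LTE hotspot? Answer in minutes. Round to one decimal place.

8.0 minutes

File: 1.5 GB = 12000.0 Mb.
At 25 Mbps: 12000.0 / 25 = 480.0 s ≈ 8 minutes.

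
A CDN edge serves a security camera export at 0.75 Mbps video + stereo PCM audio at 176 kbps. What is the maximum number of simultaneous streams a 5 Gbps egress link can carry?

5399

Audio: 176 kbps = 0.176 Mbps.
Per-viewer media rate: 0.926 Mbps.
5 Gbps = 5,000 Mbps; 5,000 / 0.926 = 5399.57 → 5399 viewers.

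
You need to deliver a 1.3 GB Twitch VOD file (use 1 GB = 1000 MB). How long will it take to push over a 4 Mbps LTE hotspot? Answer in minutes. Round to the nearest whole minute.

43 minutes

File: 1.3 GB = 10400.0 Mb.
At 4 Mbps: 10400.0 / 4 = 2600.0 s ≈ 43.3 minutes.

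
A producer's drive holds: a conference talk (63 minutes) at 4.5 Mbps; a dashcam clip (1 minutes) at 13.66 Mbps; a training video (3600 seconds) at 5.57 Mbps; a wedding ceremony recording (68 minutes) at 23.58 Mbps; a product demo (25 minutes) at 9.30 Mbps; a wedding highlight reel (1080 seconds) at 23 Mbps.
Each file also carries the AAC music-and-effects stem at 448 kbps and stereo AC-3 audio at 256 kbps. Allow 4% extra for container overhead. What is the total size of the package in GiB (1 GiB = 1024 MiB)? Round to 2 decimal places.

22.13 GiB

Audio total: 448 + 256 = 704 kbps = 0.704 Mbps.
conference talk: 5.204 Mbps × 3780 s × 1.04 = 20458.0 Mb
dashcam clip: 14.364 Mbps × 60 s × 1.04 = 896.3 Mb
training video: 6.274 Mbps × 3600 s × 1.04 = 23489.9 Mb
wedding ceremony recording: 24.284 Mbps × 4080 s × 1.04 = 103041.9 Mb
product demo: 10.004 Mbps × 1500 s × 1.04 = 15606.2 Mb
wedding highlight reel: 23.704 Mbps × 1080 s × 1.04 = 26624.3 Mb
Total: 190116.6 Mb = 23764.6 MB.
= 22.13 GiB.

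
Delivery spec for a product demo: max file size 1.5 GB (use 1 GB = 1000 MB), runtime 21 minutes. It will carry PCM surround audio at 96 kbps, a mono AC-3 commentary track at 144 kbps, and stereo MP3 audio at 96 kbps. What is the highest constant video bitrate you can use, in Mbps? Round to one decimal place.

9.2 Mbps

Budget: 1.5 GB = 12000.0 Mb.
21 min = 1260 s
Total bitrate budget: 12000.0 Mb / 1260 s = 9.524 Mbps.
Audio total: 96 + 144 + 96 = 336 kbps = 0.336 Mbps.
Video: 9.524 − 0.336 = 9.188 Mbps.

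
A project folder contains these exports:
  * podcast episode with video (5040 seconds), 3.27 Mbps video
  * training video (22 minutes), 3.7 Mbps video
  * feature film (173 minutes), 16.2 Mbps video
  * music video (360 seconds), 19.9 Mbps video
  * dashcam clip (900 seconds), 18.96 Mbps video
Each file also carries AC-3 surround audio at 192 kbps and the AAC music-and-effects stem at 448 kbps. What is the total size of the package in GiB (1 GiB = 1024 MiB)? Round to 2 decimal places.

26.22 GiB

Audio total: 192 + 448 = 640 kbps = 0.640 Mbps.
podcast episode with video: 3.910 Mbps × 5040 s = 19706.4 Mb
training video: 4.340 Mbps × 1320 s = 5728.8 Mb
feature film: 16.840 Mbps × 10380 s = 174799.2 Mb
music video: 20.540 Mbps × 360 s = 7394.4 Mb
dashcam clip: 19.600 Mbps × 900 s = 17640.0 Mb
Total: 225268.8 Mb = 28158.6 MB.
= 26.22 GiB.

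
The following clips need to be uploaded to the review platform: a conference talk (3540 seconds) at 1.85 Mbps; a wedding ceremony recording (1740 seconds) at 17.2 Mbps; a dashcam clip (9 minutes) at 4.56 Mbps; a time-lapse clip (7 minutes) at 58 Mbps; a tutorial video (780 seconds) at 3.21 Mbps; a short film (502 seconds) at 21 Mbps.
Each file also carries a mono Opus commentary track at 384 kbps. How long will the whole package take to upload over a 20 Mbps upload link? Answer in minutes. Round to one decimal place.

Audio: 384 kbps = 0.384 Mbps.
conference talk: 2.234 Mbps × 3540 s = 7908.4 Mb
wedding ceremony recording: 17.584 Mbps × 1740 s = 30596.2 Mb
dashcam clip: 4.944 Mbps × 540 s = 2669.8 Mb
time-lapse clip: 58.384 Mbps × 420 s = 24521.3 Mb
tutorial video: 3.594 Mbps × 780 s = 2803.3 Mb
short film: 21.384 Mbps × 502 s = 10734.8 Mb
Total: 79233.6 Mb = 9904.2 MB.
At 20 Mbps: 79233.6 / 20 = 3962 s ≈ 66 minutes.

66.0 minutes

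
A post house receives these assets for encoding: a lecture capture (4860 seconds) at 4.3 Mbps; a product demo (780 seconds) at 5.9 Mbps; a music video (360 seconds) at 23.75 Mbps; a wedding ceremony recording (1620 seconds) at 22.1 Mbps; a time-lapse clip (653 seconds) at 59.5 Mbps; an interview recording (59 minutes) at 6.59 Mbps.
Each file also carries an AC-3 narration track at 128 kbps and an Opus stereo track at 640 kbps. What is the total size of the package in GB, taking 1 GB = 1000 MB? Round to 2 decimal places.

Audio total: 128 + 640 = 768 kbps = 0.768 Mbps.
lecture capture: 5.068 Mbps × 4860 s = 24630.5 Mb
product demo: 6.668 Mbps × 780 s = 5201.0 Mb
music video: 24.518 Mbps × 360 s = 8826.5 Mb
wedding ceremony recording: 22.868 Mbps × 1620 s = 37046.2 Mb
time-lapse clip: 60.268 Mbps × 653 s = 39355.0 Mb
interview recording: 7.358 Mbps × 3540 s = 26047.3 Mb
Total: 141106.5 Mb = 17638.3 MB.
= 17.64 GB.

17.64 GB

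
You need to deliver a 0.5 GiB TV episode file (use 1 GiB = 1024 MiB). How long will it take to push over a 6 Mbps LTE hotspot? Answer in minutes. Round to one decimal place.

11.9 minutes

File: 0.5 GiB = 4295.0 Mb.
At 6 Mbps: 4295.0 / 6 = 715.8 s ≈ 11.9 minutes.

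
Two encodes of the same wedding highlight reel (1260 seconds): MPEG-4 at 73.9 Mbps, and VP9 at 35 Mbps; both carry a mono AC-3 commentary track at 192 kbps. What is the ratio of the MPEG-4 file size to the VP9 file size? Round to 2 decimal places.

2.11

Audio: 192 kbps = 0.192 Mbps.
MPEG-4: 74.092 Mbps × 1260 s = 93355.9 Mb = 11.669 GB.
VP9: 35.192 Mbps × 1260 s = 44341.9 Mb = 5.543 GB.
Ratio: 11.669 / 5.543 = 2.105.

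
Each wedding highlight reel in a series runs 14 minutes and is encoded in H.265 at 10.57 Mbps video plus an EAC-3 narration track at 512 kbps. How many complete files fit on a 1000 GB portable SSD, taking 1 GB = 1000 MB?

859

14 min = 840 s
Audio: 512 kbps = 0.512 Mbps.
Total bitrate: 11.082 Mbps.
Per item: 11.082 Mbps × 840 s = 9,309 Mb = 1,164 MB.
Capacity: 1000 GB = 8,000,000 Mb; 859.39 items → 859 complete.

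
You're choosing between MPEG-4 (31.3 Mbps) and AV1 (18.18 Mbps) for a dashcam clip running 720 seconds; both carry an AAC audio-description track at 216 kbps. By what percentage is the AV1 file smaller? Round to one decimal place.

Audio: 216 kbps = 0.216 Mbps.
MPEG-4: 31.516 Mbps × 720 s = 22691.5 Mb = 2.836 GB.
AV1: 18.396 Mbps × 720 s = 13245.1 Mb = 1.656 GB.
Reduction: (1 − 1.656/2.836) × 100 = 41.63%.

41.6%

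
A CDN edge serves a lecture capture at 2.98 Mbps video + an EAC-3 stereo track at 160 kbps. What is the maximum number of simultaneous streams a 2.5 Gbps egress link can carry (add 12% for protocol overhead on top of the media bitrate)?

Audio: 160 kbps = 0.160 Mbps.
Per-viewer media rate: 3.140 Mbps.
On the wire with 12% overhead: 3.517 Mbps.
2.5 Gbps = 2,500 Mbps; 2,500 / 3.517 = 710.87 → 710 viewers.

710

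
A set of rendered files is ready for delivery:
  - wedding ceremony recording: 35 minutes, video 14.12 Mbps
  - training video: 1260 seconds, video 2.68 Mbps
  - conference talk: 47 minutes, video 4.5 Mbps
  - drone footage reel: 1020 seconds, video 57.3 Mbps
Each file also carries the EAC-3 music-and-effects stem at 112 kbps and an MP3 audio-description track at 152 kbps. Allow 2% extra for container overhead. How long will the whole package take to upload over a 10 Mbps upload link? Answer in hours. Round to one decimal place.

Audio total: 112 + 152 = 264 kbps = 0.264 Mbps.
wedding ceremony recording: 14.384 Mbps × 2100 s × 1.02 = 30810.5 Mb
training video: 2.944 Mbps × 1260 s × 1.02 = 3783.6 Mb
conference talk: 4.764 Mbps × 2820 s × 1.02 = 13703.2 Mb
drone footage reel: 57.564 Mbps × 1020 s × 1.02 = 59889.6 Mb
Total: 108186.9 Mb = 13523.4 MB.
At 10 Mbps: 108186.9 / 10 = 10819 s ≈ 3.01 hours.

3.0 hours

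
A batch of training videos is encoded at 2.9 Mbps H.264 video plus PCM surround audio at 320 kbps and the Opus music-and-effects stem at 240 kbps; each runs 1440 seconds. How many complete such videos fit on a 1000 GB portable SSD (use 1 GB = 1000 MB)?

Audio total: 320 + 240 = 560 kbps = 0.560 Mbps.
Total bitrate: 3.460 Mbps.
Per item: 3.460 Mbps × 1440 s = 4,982 Mb = 622.8 MB.
Capacity: 1000 GB = 8,000,000 Mb; 1605.65 items → 1605 complete.

1605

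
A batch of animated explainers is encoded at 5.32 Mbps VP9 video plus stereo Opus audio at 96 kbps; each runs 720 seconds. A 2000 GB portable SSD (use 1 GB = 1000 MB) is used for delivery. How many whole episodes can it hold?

Audio: 96 kbps = 0.096 Mbps.
Total bitrate: 5.416 Mbps.
Per item: 5.416 Mbps × 720 s = 3,900 Mb = 487.4 MB.
Capacity: 2000 GB = 16,000,000 Mb; 4103.07 items → 4103 complete.

4103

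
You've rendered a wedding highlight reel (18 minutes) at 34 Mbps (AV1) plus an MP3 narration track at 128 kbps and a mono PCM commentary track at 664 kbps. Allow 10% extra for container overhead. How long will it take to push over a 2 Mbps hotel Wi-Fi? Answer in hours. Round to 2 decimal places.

5.74 hours

18 min = 1080 s
Audio total: 128 + 664 = 792 kbps = 0.792 Mbps.
Total bitrate: 34.792 Mbps.
File: 34.792 Mbps × 1080 s = 37575.4 Mb.
With 10% container overhead: ×1.10. → 41332.9 Mb.
At 2 Mbps: 41332.9 / 2 = 20666.4 s ≈ 5.74 hours.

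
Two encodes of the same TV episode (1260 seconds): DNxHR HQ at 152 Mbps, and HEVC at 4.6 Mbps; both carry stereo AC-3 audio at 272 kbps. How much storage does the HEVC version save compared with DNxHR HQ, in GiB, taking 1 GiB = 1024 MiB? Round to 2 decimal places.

Audio: 272 kbps = 0.272 Mbps.
DNxHR HQ: 152.272 Mbps × 1260 s = 191862.7 Mb = 22.336 GiB.
HEVC: 4.872 Mbps × 1260 s = 6138.7 Mb = 0.715 GiB.
Saving: 22.336 − 0.715 = 21.621 GiB.

21.62 GiB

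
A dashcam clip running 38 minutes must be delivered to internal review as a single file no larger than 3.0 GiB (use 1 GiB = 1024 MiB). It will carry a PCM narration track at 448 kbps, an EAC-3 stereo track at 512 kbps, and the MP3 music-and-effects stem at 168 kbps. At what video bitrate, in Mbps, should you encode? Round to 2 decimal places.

Budget: 3.0 GiB = 25769.8 Mb.
38 min = 2280 s
Total bitrate budget: 25769.8 Mb / 2280 s = 11.303 Mbps.
Audio total: 448 + 512 + 168 = 1128 kbps = 1.128 Mbps.
Video: 11.303 − 1.128 = 10.175 Mbps.

10.17 Mbps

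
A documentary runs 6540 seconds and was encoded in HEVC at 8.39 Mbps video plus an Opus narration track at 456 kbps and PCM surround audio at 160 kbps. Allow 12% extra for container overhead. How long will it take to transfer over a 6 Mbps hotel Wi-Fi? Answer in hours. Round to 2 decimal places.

Audio total: 456 + 160 = 616 kbps = 0.616 Mbps.
Total bitrate: 9.006 Mbps.
File: 9.006 Mbps × 6540 s = 58899.2 Mb.
With 12% container overhead: ×1.12. → 65967.1 Mb.
At 6 Mbps: 65967.1 / 6 = 10994.5 s ≈ 3.05 hours.

3.05 hours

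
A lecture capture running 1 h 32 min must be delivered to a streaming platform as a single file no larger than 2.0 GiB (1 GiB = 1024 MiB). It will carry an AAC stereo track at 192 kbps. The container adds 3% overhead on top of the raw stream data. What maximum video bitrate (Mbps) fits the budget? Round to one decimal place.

Budget: 2.0 GiB = 17179.9 Mb.
Stream payload after overhead: 17179.9 / 1.03 = 16679.5 Mb.
1 h 32 min = 92 min = 5520 s
Total bitrate budget: 16679.5 Mb / 5520 s = 3.022 Mbps.
Audio: 192 kbps = 0.192 Mbps.
Video: 3.022 − 0.192 = 2.830 Mbps.

2.8 Mbps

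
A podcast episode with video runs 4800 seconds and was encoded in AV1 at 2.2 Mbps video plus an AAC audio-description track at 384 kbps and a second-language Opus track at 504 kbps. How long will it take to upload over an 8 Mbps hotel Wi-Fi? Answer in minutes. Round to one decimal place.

Audio total: 384 + 504 = 888 kbps = 0.888 Mbps.
Total bitrate: 3.088 Mbps.
File: 3.088 Mbps × 4800 s = 14822.4 Mb.
At 8 Mbps: 14822.4 / 8 = 1852.8 s ≈ 30.9 minutes.

30.9 minutes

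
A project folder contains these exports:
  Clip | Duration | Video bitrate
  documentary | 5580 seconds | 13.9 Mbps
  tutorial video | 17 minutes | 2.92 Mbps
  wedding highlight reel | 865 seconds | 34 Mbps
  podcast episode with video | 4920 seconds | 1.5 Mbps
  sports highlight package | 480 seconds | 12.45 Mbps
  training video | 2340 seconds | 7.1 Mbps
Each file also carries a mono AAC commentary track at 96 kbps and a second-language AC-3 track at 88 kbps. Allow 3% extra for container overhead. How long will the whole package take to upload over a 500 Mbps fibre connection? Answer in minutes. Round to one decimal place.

Audio total: 96 + 88 = 184 kbps = 0.184 Mbps.
documentary: 14.084 Mbps × 5580 s × 1.03 = 80946.4 Mb
tutorial video: 3.104 Mbps × 1020 s × 1.03 = 3261.1 Mb
wedding highlight reel: 34.184 Mbps × 865 s × 1.03 = 30456.2 Mb
podcast episode with video: 1.684 Mbps × 4920 s × 1.03 = 8533.8 Mb
sports highlight package: 12.634 Mbps × 480 s × 1.03 = 6246.2 Mb
training video: 7.284 Mbps × 2340 s × 1.03 = 17555.9 Mb
Total: 146999.7 Mb = 18375.0 MB.
At 500 Mbps: 146999.7 / 500 = 294 s ≈ 4.9 minutes.

4.9 minutes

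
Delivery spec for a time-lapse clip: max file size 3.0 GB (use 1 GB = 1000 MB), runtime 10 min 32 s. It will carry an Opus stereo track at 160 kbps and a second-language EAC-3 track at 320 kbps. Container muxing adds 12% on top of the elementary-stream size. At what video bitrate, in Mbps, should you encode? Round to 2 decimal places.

Budget: 3.0 GB = 24000.0 Mb.
Stream payload after overhead: 24000.0 / 1.12 = 21428.6 Mb.
10 min 32 s = 632 s
Total bitrate budget: 21428.6 Mb / 632 s = 33.906 Mbps.
Audio total: 160 + 320 = 480 kbps = 0.480 Mbps.
Video: 33.906 − 0.480 = 33.426 Mbps.

33.43 Mbps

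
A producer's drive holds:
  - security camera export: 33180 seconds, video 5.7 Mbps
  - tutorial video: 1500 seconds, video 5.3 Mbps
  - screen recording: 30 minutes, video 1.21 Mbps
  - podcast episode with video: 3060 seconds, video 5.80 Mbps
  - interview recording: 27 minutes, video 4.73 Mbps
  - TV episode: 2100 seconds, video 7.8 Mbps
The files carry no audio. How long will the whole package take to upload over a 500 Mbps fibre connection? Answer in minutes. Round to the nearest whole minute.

8 minutes

security camera export: 5.700 Mbps × 33180 s = 189126.0 Mb
tutorial video: 5.300 Mbps × 1500 s = 7950.0 Mb
screen recording: 1.210 Mbps × 1800 s = 2178.0 Mb
podcast episode with video: 5.800 Mbps × 3060 s = 17748.0 Mb
interview recording: 4.730 Mbps × 1620 s = 7662.6 Mb
TV episode: 7.800 Mbps × 2100 s = 16380.0 Mb
Total: 241044.6 Mb = 30130.6 MB.
At 500 Mbps: 241044.6 / 500 = 482 s ≈ 8.03 minutes.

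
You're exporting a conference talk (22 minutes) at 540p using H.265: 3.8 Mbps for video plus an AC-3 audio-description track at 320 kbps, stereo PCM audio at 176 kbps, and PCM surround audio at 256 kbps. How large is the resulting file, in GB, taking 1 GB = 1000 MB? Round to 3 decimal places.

0.751 GB

22 min = 1320 s
Audio total: 320 + 176 + 256 = 752 kbps = 0.752 Mbps.
Total bitrate: 3.8 + 0.752 = 4.552 Mbps.
Stream data: 4.552 Mbps × 1320 s = 6008.6 Mb.
6,009 Mb ÷ 8 = 751.1 MB → 0.7511 GB.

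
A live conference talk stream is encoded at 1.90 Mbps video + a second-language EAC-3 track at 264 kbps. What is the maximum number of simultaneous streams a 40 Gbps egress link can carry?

Audio: 264 kbps = 0.264 Mbps.
Per-viewer media rate: 2.164 Mbps.
40 Gbps = 40,000 Mbps; 40,000 / 2.164 = 18484.29 → 18484 viewers.

18484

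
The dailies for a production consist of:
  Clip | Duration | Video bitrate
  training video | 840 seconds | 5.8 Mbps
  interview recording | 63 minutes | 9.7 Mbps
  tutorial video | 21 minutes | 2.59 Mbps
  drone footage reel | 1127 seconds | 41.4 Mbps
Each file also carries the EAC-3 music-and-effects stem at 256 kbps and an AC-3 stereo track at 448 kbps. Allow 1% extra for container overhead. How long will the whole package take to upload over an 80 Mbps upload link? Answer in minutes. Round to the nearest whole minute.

Audio total: 256 + 448 = 704 kbps = 0.704 Mbps.
training video: 6.504 Mbps × 840 s × 1.01 = 5518.0 Mb
interview recording: 10.404 Mbps × 3780 s × 1.01 = 39720.4 Mb
tutorial video: 3.294 Mbps × 1260 s × 1.01 = 4191.9 Mb
drone footage reel: 42.104 Mbps × 1127 s × 1.01 = 47925.7 Mb
Total: 97356.0 Mb = 12169.5 MB.
At 80 Mbps: 97356.0 / 80 = 1217 s ≈ 20.3 minutes.

20 minutes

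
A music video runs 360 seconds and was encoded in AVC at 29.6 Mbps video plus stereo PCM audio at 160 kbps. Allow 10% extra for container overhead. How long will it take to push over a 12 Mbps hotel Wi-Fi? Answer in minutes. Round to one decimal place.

Audio: 160 kbps = 0.160 Mbps.
Total bitrate: 29.760 Mbps.
File: 29.760 Mbps × 360 s = 10713.6 Mb.
With 10% container overhead: ×1.10. → 11785.0 Mb.
At 12 Mbps: 11785.0 / 12 = 982.1 s ≈ 16.4 minutes.

16.4 minutes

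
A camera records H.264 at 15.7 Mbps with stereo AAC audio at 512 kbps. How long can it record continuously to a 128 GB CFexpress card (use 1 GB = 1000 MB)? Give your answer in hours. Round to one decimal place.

17.5 hours

Audio: 512 kbps = 0.512 Mbps.
Total bitrate: 15.7 + 0.512 = 16.212 Mbps.
Capacity: 128 GB = 1,024,000 Mb.
Recording time: 1,024,000 / 16.212 = 63,163 s ≈ 17.5 hours.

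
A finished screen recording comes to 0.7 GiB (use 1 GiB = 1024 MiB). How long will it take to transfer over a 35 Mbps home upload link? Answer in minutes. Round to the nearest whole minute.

File: 0.7 GiB = 6013.0 Mb.
At 35 Mbps: 6013.0 / 35 = 171.8 s ≈ 2.86 minutes.

3 minutes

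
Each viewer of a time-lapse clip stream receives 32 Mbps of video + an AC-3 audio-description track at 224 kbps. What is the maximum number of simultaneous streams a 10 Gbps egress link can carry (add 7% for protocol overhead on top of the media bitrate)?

Audio: 224 kbps = 0.224 Mbps.
Per-viewer media rate: 32.224 Mbps.
On the wire with 7% overhead: 34.480 Mbps.
10 Gbps = 10,000 Mbps; 10,000 / 34.480 = 290.03 → 290 viewers.

290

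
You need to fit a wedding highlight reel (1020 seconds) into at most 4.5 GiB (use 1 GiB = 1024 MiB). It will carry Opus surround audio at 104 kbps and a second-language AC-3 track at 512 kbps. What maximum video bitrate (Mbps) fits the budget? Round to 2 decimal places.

Budget: 4.5 GiB = 38654.7 Mb.
Total bitrate budget: 38654.7 Mb / 1020 s = 37.897 Mbps.
Audio total: 104 + 512 = 616 kbps = 0.616 Mbps.
Video: 37.897 − 0.616 = 37.281 Mbps.

37.28 Mbps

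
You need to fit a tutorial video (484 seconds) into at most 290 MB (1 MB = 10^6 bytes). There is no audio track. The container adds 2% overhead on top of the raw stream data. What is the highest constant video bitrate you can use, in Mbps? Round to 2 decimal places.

Budget: 290 MB = 2320.0 Mb.
Stream payload after overhead: 2320.0 / 1.02 = 2274.5 Mb.
Total bitrate budget: 2274.5 Mb / 484 s = 4.699 Mbps.

4.70 Mbps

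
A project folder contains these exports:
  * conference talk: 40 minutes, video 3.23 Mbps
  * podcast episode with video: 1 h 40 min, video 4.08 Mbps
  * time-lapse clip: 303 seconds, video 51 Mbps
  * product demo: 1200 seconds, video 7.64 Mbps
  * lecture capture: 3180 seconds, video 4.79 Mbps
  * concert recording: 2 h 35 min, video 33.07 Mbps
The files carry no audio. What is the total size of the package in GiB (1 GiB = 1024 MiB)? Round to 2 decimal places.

44.20 GiB

conference talk: 3.230 Mbps × 2400 s = 7752.0 Mb
podcast episode with video: 4.080 Mbps × 6000 s = 24480.0 Mb
time-lapse clip: 51.000 Mbps × 303 s = 15453.0 Mb
product demo: 7.640 Mbps × 1200 s = 9168.0 Mb
lecture capture: 4.790 Mbps × 3180 s = 15232.2 Mb
concert recording: 33.070 Mbps × 9300 s = 307551.0 Mb
Total: 379636.2 Mb = 47454.5 MB.
= 44.20 GiB.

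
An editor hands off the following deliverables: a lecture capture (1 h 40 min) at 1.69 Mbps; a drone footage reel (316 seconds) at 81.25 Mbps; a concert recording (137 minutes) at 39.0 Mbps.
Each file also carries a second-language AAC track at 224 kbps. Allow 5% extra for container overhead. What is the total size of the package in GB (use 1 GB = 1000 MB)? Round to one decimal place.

Audio: 224 kbps = 0.224 Mbps.
lecture capture: 1.914 Mbps × 6000 s × 1.05 = 12058.2 Mb
drone footage reel: 81.474 Mbps × 316 s × 1.05 = 27033.1 Mb
concert recording: 39.224 Mbps × 8220 s × 1.05 = 338542.3 Mb
Total: 377633.6 Mb = 47204.2 MB.
= 47.20 GB.

47.2 GB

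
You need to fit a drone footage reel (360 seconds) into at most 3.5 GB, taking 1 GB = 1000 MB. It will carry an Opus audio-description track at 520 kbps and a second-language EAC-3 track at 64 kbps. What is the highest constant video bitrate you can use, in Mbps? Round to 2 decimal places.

77.19 Mbps

Budget: 3.5 GB = 28000.0 Mb.
Total bitrate budget: 28000.0 Mb / 360 s = 77.778 Mbps.
Audio total: 520 + 64 = 584 kbps = 0.584 Mbps.
Video: 77.778 − 0.584 = 77.194 Mbps.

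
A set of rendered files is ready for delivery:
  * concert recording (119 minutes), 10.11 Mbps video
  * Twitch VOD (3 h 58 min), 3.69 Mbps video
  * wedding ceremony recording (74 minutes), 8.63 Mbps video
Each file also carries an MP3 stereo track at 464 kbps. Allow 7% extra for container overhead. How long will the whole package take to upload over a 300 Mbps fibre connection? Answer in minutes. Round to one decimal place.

Audio: 464 kbps = 0.464 Mbps.
concert recording: 10.574 Mbps × 7140 s × 1.07 = 80783.2 Mb
Twitch VOD: 4.154 Mbps × 14280 s × 1.07 = 63471.5 Mb
wedding ceremony recording: 9.094 Mbps × 4440 s × 1.07 = 43203.8 Mb
Total: 187458.5 Mb = 23432.3 MB.
At 300 Mbps: 187458.5 / 300 = 625 s ≈ 10.4 minutes.

10.4 minutes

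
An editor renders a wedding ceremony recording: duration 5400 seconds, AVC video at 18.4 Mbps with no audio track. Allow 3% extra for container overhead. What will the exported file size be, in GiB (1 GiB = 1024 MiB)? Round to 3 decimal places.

Total bitrate: 18.4 Mbps.
Stream data: 18.400 Mbps × 5400 s = 99360.0 Mb.
With 3% container overhead: ×1.03.
102,341 Mb = 12,792,600,000 bytes ÷ 1,073,741,824 = 11.91 GiB.

11.914 GiB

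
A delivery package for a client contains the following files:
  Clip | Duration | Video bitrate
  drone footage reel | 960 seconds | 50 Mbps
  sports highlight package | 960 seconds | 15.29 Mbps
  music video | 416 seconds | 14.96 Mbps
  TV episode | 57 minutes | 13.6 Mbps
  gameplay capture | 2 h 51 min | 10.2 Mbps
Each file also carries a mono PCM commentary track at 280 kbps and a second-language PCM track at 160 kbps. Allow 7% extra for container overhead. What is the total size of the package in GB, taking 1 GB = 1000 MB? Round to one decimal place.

30.4 GB

Audio total: 280 + 160 = 440 kbps = 0.440 Mbps.
drone footage reel: 50.440 Mbps × 960 s × 1.07 = 51812.0 Mb
sports highlight package: 15.730 Mbps × 960 s × 1.07 = 16157.9 Mb
music video: 15.400 Mbps × 416 s × 1.07 = 6854.8 Mb
TV episode: 14.040 Mbps × 3420 s × 1.07 = 51378.0 Mb
gameplay capture: 10.640 Mbps × 10260 s × 1.07 = 116808.0 Mb
Total: 243010.7 Mb = 30376.3 MB.
= 30.38 GB.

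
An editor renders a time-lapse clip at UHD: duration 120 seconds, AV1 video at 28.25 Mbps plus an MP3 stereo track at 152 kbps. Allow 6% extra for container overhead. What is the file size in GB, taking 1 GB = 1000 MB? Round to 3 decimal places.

0.452 GB

Audio: 152 kbps = 0.152 Mbps.
Total bitrate: 28.25 + 0.152 = 28.402 Mbps.
Stream data: 28.402 Mbps × 120 s = 3408.2 Mb.
With 6% container overhead: ×1.06.
3,613 Mb ÷ 8 = 451.6 MB → 0.4516 GB.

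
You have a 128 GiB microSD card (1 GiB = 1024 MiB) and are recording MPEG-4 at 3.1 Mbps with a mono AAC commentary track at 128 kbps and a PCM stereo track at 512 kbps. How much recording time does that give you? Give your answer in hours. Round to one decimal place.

81.7 hours

Audio total: 128 + 512 = 640 kbps = 0.640 Mbps.
Total bitrate: 3.1 + 0.640 = 3.740 Mbps.
Capacity: 128 GiB = 1,099,512 Mb.
Recording time: 1,099,512 / 3.740 = 293,987 s ≈ 81.7 hours.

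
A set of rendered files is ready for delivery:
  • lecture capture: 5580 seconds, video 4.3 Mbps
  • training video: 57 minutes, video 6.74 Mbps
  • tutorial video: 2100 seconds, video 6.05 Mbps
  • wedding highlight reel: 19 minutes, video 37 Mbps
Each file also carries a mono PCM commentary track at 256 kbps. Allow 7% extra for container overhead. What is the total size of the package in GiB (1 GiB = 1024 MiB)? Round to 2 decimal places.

Audio: 256 kbps = 0.256 Mbps.
lecture capture: 4.556 Mbps × 5580 s × 1.07 = 27202.1 Mb
training video: 6.996 Mbps × 3420 s × 1.07 = 25601.2 Mb
tutorial video: 6.306 Mbps × 2100 s × 1.07 = 14169.6 Mb
wedding highlight reel: 37.256 Mbps × 1140 s × 1.07 = 45444.9 Mb
Total: 112417.7 Mb = 14052.2 MB.
= 13.09 GiB.

13.09 GiB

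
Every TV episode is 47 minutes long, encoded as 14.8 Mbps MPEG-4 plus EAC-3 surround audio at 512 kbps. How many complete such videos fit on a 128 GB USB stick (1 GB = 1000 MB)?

47 min = 2820 s
Audio: 512 kbps = 0.512 Mbps.
Total bitrate: 15.312 Mbps.
Per item: 15.312 Mbps × 2820 s = 43,180 Mb = 5,397 MB.
Capacity: 128 GB = 1,024,000 Mb; 23.71 items → 23 complete.

23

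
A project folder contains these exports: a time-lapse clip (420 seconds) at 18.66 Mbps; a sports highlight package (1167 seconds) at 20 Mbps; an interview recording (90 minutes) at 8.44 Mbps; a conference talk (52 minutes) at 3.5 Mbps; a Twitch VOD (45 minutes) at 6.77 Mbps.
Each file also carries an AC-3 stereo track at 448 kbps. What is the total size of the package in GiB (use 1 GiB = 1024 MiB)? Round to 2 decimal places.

13.00 GiB

Audio: 448 kbps = 0.448 Mbps.
time-lapse clip: 19.108 Mbps × 420 s = 8025.4 Mb
sports highlight package: 20.448 Mbps × 1167 s = 23862.8 Mb
interview recording: 8.888 Mbps × 5400 s = 47995.2 Mb
conference talk: 3.948 Mbps × 3120 s = 12317.8 Mb
Twitch VOD: 7.218 Mbps × 2700 s = 19488.6 Mb
Total: 111689.7 Mb = 13961.2 MB.
= 13.00 GiB.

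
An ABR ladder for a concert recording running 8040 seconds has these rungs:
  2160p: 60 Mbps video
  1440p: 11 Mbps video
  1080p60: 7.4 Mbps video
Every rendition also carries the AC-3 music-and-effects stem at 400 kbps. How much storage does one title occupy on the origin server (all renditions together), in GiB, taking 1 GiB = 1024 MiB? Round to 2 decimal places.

74.50 GiB

Audio: 400 kbps = 0.400 Mbps.
Sum of rendition bitrates: (60+0.400) + (11+0.400) + (7.4+0.400) = 79.600 Mbps.
× 8040 s = 639,984 Mb = 79,998 MB = 74.50 GiB.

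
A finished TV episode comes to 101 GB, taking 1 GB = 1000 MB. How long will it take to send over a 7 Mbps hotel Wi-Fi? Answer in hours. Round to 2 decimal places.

File: 101 GB = 808000.0 Mb.
At 7 Mbps: 808000.0 / 7 = 115428.6 s ≈ 32.1 hours.

32.06 hours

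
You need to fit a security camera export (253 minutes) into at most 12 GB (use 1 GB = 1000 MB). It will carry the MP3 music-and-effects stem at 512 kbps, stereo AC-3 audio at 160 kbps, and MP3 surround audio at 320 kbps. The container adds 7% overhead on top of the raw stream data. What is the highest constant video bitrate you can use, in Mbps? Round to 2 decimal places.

Budget: 12 GB = 96000.0 Mb.
Stream payload after overhead: 96000.0 / 1.07 = 89719.6 Mb.
253 min = 15180 s
Total bitrate budget: 89719.6 Mb / 15180 s = 5.910 Mbps.
Audio total: 512 + 160 + 320 = 992 kbps = 0.992 Mbps.
Video: 5.910 − 0.992 = 4.918 Mbps.

4.92 Mbps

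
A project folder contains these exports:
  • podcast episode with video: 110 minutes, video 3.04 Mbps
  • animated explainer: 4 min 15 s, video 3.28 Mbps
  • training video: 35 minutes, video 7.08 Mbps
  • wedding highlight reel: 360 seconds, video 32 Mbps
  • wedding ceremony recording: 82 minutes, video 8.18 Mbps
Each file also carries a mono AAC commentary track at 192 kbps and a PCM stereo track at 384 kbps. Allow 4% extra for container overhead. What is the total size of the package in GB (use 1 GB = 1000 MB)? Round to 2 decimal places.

Audio total: 192 + 384 = 576 kbps = 0.576 Mbps.
podcast episode with video: 3.616 Mbps × 6600 s × 1.04 = 24820.2 Mb
animated explainer: 3.856 Mbps × 255 s × 1.04 = 1022.6 Mb
training video: 7.656 Mbps × 2100 s × 1.04 = 16720.7 Mb
wedding highlight reel: 32.576 Mbps × 360 s × 1.04 = 12196.5 Mb
wedding ceremony recording: 8.756 Mbps × 4920 s × 1.04 = 44802.7 Mb
Total: 99562.7 Mb = 12445.3 MB.
= 12.45 GB.

12.45 GB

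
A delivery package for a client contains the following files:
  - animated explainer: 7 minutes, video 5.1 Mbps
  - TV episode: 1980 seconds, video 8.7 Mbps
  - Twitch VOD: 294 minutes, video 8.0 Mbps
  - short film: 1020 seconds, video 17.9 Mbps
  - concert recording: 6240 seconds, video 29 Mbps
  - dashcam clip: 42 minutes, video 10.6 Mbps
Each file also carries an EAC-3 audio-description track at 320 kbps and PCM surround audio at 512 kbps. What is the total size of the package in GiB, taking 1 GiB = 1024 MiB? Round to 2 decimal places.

Audio total: 320 + 512 = 832 kbps = 0.832 Mbps.
animated explainer: 5.932 Mbps × 420 s = 2491.4 Mb
TV episode: 9.532 Mbps × 1980 s = 18873.4 Mb
Twitch VOD: 8.832 Mbps × 17640 s = 155796.5 Mb
short film: 18.732 Mbps × 1020 s = 19106.6 Mb
concert recording: 29.832 Mbps × 6240 s = 186151.7 Mb
dashcam clip: 11.432 Mbps × 2520 s = 28808.6 Mb
Total: 411228.2 Mb = 51403.5 MB.
= 47.87 GiB.

47.87 GiB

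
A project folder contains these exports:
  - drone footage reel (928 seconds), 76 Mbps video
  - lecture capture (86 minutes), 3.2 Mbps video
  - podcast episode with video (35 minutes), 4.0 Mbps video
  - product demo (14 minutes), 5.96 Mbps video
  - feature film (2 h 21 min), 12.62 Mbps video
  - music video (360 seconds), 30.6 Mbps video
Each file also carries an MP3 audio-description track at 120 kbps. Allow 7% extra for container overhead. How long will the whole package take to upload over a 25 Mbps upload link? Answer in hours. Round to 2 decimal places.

2.62 hours

Audio: 120 kbps = 0.120 Mbps.
drone footage reel: 76.120 Mbps × 928 s × 1.07 = 75584.1 Mb
lecture capture: 3.320 Mbps × 5160 s × 1.07 = 18330.4 Mb
podcast episode with video: 4.120 Mbps × 2100 s × 1.07 = 9257.6 Mb
product demo: 6.080 Mbps × 840 s × 1.07 = 5464.7 Mb
feature film: 12.740 Mbps × 8460 s × 1.07 = 115325.0 Mb
music video: 30.720 Mbps × 360 s × 1.07 = 11833.3 Mb
Total: 235795.2 Mb = 29474.4 MB.
At 25 Mbps: 235795.2 / 25 = 9432 s ≈ 2.62 hours.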